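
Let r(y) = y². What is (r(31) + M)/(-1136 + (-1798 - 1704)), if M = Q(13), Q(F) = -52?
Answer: -303/1546 ≈ -0.19599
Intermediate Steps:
M = -52
(r(31) + M)/(-1136 + (-1798 - 1704)) = (31² - 52)/(-1136 + (-1798 - 1704)) = (961 - 52)/(-1136 - 3502) = 909/(-4638) = 909*(-1/4638) = -303/1546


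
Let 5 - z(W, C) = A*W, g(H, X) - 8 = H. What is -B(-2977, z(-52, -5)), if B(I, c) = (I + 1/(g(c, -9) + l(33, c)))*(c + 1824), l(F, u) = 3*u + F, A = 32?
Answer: 69847802444/6717 ≈ 1.0399e+7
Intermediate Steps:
g(H, X) = 8 + H
l(F, u) = F + 3*u
z(W, C) = 5 - 32*W
B(I, c) = (1824 + c)*(I + 1/(41 + 4*c)) (B(I, c) = (I + 1/((8 + c) + (33 + 3*c)))*(c + 1824) = (I + 1/(41 + 4*c))*(1824 + c) = (1824 + c)*(I + 1/(41 + 4*c)))
-B(-2977, z(-52, -5)) = -(1824 + (5 - 32*(-52)) + 74784*(-2977) + 4*(-2977)*(5 - 32*(-52))² + 7337*(-2977)*(5 - 32*(-52)))/(41 + 4*(5 - 32*(-52))) = -(1824 + (5 + 1664) - 222631968 + 4*(-2977)*(5 + 1664)² + 7337*(-2977)*(5 + 1664))/(41 + 4*(5 + 1664)) = -(1824 + 1669 - 222631968 + 4*(-2977)*1669² + 7337*(-2977)*1669)/(41 + 4*1669) = -(1824 + 1669 - 222631968 + 4*(-2977)*2785561 - 36454713581)/(41 + 6676) = -(1824 + 1669 - 222631968 - 33170460388 - 36454713581)/6717 = -(-69847802444)/6717 = -1*(-69847802444/6717) = 69847802444/6717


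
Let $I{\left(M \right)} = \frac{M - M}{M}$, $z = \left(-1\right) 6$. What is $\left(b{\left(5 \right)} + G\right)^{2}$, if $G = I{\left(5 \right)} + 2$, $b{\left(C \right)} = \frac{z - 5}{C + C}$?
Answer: $\frac{81}{100} \approx 0.81$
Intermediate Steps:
$z = -6$
$I{\left(M \right)} = 0$ ($I{\left(M \right)} = \frac{0}{M} = 0$)
$b{\left(C \right)} = - \frac{11}{2 C}$ ($b{\left(C \right)} = \frac{-6 - 5}{C + C} = - \frac{11}{2 C}$)
$G = 2$ ($G = 0 + 2 = 2$)
$\left(b{\left(5 \right)} + G\right)^{2} = \left(- \frac{11}{2 \cdot 5} + 2\right)^{2} = \left(\left(- \frac{11}{2}\right) \frac{1}{5} + 2\right)^{2} = \left(- \frac{11}{10} + 2\right)^{2} = \left(\frac{9}{10}\right)^{2} = \frac{81}{100}$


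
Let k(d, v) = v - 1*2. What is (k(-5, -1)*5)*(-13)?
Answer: 195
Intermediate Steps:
k(d, v) = -2 + v (k(d, v) = v - 2 = -2 + v)
(k(-5, -1)*5)*(-13) = ((-2 - 1)*5)*(-13) = -3*5*(-13) = -15*(-13) = 195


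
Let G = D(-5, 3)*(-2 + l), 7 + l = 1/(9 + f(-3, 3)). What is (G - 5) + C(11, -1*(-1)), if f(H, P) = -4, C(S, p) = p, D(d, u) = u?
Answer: -152/5 ≈ -30.400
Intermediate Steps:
l = -34/5 (l = -7 + 1/(9 - 4) = -7 + 1/5 = -7 + ⅕ = -34/5 ≈ -6.8000)
G = -132/5 (G = 3*(-2 - 34/5) = 3*(-44/5) = -132/5 ≈ -26.400)
(G - 5) + C(11, -1*(-1)) = (-132/5 - 5) - 1*(-1) = -157/5 + 1 = -152/5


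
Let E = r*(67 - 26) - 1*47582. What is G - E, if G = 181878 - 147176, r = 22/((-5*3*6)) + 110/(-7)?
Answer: 26125567/315 ≈ 82938.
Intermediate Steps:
r = -5027/315 (r = 22/((-15*6)) + 110*(-⅐) = 22/(-90) - 110/7 = 22*(-1/90) - 110/7 = -11/45 - 110/7 = -5027/315 ≈ -15.959)
G = 34702
E = -15194437/315 (E = -5027*(67 - 26)/315 - 1*47582 = -5027/315*41 - 47582 = -206107/315 - 47582 = -15194437/315 ≈ -48236.)
G - E = 34702 - 1*(-15194437/315) = 34702 + 15194437/315 = 26125567/315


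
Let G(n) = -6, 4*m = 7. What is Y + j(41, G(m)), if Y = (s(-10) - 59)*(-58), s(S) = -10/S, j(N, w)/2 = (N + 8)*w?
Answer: 2776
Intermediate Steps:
m = 7/4 (m = (¼)*7 = 7/4 ≈ 1.7500)
j(N, w) = 2*w*(8 + N) (j(N, w) = 2*((N + 8)*w) = 2*((8 + N)*w) = 2*(w*(8 + N)) = 2*w*(8 + N))
Y = 3364 (Y = (-10/(-10) - 59)*(-58) = (-10*(-⅒) - 59)*(-58) = (1 - 59)*(-58) = -58*(-58) = 3364)
Y + j(41, G(m)) = 3364 + 2*(-6)*(8 + 41) = 3364 + 2*(-6)*49 = 3364 - 588 = 2776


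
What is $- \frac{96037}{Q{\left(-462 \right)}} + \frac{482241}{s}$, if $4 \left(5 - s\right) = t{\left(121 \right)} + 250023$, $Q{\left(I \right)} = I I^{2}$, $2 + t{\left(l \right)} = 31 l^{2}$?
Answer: $- \frac{660242076931}{241005596832} \approx -2.7395$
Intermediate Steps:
$t{\left(l \right)} = -2 + 31 l^{2}$
$Q{\left(I \right)} = I^{3}$
$s = -175968$ ($s = 5 - \frac{\left(-2 + 31 \cdot 121^{2}\right) + 250023}{4} = 5 - \frac{\left(-2 + 31 \cdot 14641\right) + 250023}{4} = 5 - \frac{\left(-2 + 453871\right) + 250023}{4} = 5 - \frac{453869 + 250023}{4} = 5 - 175973 = -175968$)
$- \frac{96037}{Q{\left(-462 \right)}} + \frac{482241}{s} = - \frac{96037}{\left(-462\right)^{3}} + \frac{482241}{-175968} = - \frac{96037}{-98611128} + 482241 \left(- \frac{1}{175968}\right) = \left(-96037\right) \left(- \frac{1}{98611128}\right) - \frac{160747}{58656} = \frac{96037}{98611128} - \frac{160747}{58656} = - \frac{660242076931}{241005596832}$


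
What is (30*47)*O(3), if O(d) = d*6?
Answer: 25380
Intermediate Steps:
O(d) = 6*d
(30*47)*O(3) = (30*47)*(6*3) = 1410*18 = 25380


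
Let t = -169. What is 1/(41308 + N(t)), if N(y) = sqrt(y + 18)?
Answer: 41308/1706351015 - I*sqrt(151)/1706351015 ≈ 2.4208e-5 - 7.2015e-9*I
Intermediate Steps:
N(y) = sqrt(18 + y)
1/(41308 + N(t)) = 1/(41308 + sqrt(18 - 169)) = 1/(41308 + sqrt(-151)) = 1/(41308 + I*sqrt(151))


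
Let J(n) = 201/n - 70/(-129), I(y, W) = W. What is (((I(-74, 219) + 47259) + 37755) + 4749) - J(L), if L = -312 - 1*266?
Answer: 6709223353/74562 ≈ 89982.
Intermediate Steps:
L = -578 (L = -312 - 266 = -578)
J(n) = 70/129 + 201/n (J(n) = 201/n - 70*(-1/129) = 201/n + 70/129 = 70/129 + 201/n)
(((I(-74, 219) + 47259) + 37755) + 4749) - J(L) = (((219 + 47259) + 37755) + 4749) - (70/129 + 201/(-578)) = ((47478 + 37755) + 4749) - (70/129 + 201*(-1/578)) = (85233 + 4749) - (70/129 - 201/578) = 89982 - 1*14531/74562 = 89982 - 14531/74562 = 6709223353/74562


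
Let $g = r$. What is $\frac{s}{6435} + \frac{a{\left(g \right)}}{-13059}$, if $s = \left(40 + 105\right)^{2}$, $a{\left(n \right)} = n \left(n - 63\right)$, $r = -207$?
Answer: $- \frac{1890815}{1867437} \approx -1.0125$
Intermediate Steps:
$g = -207$
$a{\left(n \right)} = n \left(-63 + n\right)$
$s = 21025$ ($s = 145^{2} = 21025$)
$\frac{s}{6435} + \frac{a{\left(g \right)}}{-13059} = \frac{21025}{6435} + \frac{\left(-207\right) \left(-63 - 207\right)}{-13059} = 21025 \cdot \frac{1}{6435} + \left(-207\right) \left(-270\right) \left(- \frac{1}{13059}\right) = \frac{4205}{1287} + 55890 \left(- \frac{1}{13059}\right) = \frac{4205}{1287} - \frac{6210}{1451} = - \frac{1890815}{1867437}$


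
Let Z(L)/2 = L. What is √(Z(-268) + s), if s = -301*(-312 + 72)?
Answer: 2*√17926 ≈ 267.78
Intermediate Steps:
Z(L) = 2*L
s = 72240 (s = -301*(-240) = 72240)
√(Z(-268) + s) = √(2*(-268) + 72240) = √(-536 + 72240) = √71704 = 2*√17926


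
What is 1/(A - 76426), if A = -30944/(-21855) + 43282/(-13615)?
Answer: -11902233/909661044280 ≈ -1.3084e-5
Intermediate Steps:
A = -20985022/11902233 (A = -30944*(-1/21855) + 43282*(-1/13615) = 30944/21855 - 43282/13615 = -20985022/11902233 ≈ -1.7631)
1/(A - 76426) = 1/(-20985022/11902233 - 76426) = 1/(-909661044280/11902233) = -11902233/909661044280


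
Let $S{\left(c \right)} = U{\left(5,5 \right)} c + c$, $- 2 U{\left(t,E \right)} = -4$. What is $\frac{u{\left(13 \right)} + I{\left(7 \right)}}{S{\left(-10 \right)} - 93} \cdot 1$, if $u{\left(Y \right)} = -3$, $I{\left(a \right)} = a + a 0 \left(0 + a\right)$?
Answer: $- \frac{4}{123} \approx -0.03252$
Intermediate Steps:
$I{\left(a \right)} = a$ ($I{\left(a \right)} = a + a 0 a = a + a 0 = a + 0 = a$)
$U{\left(t,E \right)} = 2$ ($U{\left(t,E \right)} = \left(- \frac{1}{2}\right) \left(-4\right) = 2$)
$S{\left(c \right)} = 3 c$ ($S{\left(c \right)} = 2 c + c = 3 c$)
$\frac{u{\left(13 \right)} + I{\left(7 \right)}}{S{\left(-10 \right)} - 93} \cdot 1 = \frac{-3 + 7}{3 \left(-10\right) - 93} \cdot 1 = \frac{4}{-30 - 93} \cdot 1 = \frac{4}{-123} \cdot 1 = 4 \left(- \frac{1}{123}\right) 1 = \left(- \frac{4}{123}\right) 1 = - \frac{4}{123}$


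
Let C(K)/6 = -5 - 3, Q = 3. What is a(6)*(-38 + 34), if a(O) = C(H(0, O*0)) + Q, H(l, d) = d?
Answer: 180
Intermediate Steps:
C(K) = -48 (C(K) = 6*(-5 - 3) = 6*(-8) = -48)
a(O) = -45 (a(O) = -48 + 3 = -45)
a(6)*(-38 + 34) = -45*(-38 + 34) = -45*(-4) = 180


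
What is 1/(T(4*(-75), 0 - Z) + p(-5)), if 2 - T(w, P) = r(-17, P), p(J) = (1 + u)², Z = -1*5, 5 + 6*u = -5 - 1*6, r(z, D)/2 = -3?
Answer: 9/97 ≈ 0.092783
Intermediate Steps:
r(z, D) = -6 (r(z, D) = 2*(-3) = -6)
u = -8/3 (u = -⅚ + (-5 - 1*6)/6 = -⅚ + (-5 - 6)/6 = -⅚ + (⅙)*(-11) = -⅚ - 11/6 = -8/3 ≈ -2.6667)
Z = -5
p(J) = 25/9 (p(J) = (1 - 8/3)² = (-5/3)² = 25/9)
T(w, P) = 8 (T(w, P) = 2 - 1*(-6) = 2 + 6 = 8)
1/(T(4*(-75), 0 - Z) + p(-5)) = 1/(8 + 25/9) = 1/(97/9) = 9/97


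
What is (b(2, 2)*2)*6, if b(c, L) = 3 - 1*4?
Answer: -12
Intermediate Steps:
b(c, L) = -1 (b(c, L) = 3 - 4 = -1)
(b(2, 2)*2)*6 = -1*2*6 = -2*6 = -12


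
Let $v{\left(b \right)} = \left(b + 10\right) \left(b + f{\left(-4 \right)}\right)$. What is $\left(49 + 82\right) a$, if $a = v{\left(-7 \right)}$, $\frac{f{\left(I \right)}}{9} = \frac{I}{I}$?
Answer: $786$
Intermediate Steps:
$f{\left(I \right)} = 9$ ($f{\left(I \right)} = 9 \frac{I}{I} = 9 \cdot 1 = 9$)
$v{\left(b \right)} = \left(9 + b\right) \left(10 + b\right)$ ($v{\left(b \right)} = \left(b + 10\right) \left(b + 9\right) = \left(10 + b\right) \left(9 + b\right) = \left(9 + b\right) \left(10 + b\right)$)
$a = 6$ ($a = 90 + \left(-7\right)^{2} + 19 \left(-7\right) = 90 + 49 - 133 = 6$)
$\left(49 + 82\right) a = \left(49 + 82\right) 6 = 131 \cdot 6 = 786$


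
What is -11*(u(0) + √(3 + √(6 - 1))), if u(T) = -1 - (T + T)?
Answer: 11 - 11*√(3 + √5) ≈ -14.171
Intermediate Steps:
u(T) = -1 - 2*T
-11*(u(0) + √(3 + √(6 - 1))) = -11*((-1 - 2*0) + √(3 + √(6 - 1))) = -11*((-1 + 0) + √(3 + √5)) = -11*(-1 + √(3 + √5)) = 11 - 11*√(3 + √5)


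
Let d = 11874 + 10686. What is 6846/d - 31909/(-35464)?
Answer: 20055283/16668080 ≈ 1.2032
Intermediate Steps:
d = 22560
6846/d - 31909/(-35464) = 6846/22560 - 31909/(-35464) = 6846*(1/22560) - 31909*(-1/35464) = 1141/3760 + 31909/35464 = 20055283/16668080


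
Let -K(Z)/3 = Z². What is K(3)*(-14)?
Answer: 378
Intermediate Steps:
K(Z) = -3*Z²
K(3)*(-14) = -3*3²*(-14) = -3*9*(-14) = -27*(-14) = 378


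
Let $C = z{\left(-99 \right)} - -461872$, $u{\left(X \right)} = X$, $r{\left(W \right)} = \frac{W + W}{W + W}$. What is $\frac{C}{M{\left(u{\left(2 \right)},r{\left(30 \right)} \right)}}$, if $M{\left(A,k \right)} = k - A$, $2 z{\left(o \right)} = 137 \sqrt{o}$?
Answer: $-461872 - \frac{411 i \sqrt{11}}{2} \approx -4.6187 \cdot 10^{5} - 681.57 i$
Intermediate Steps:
$z{\left(o \right)} = \frac{137 \sqrt{o}}{2}$
$r{\left(W \right)} = 1$ ($r{\left(W \right)} = \frac{2 W}{2 W} = 2 W \frac{1}{2 W} = 1$)
$C = 461872 + \frac{411 i \sqrt{11}}{2}$ ($C = \frac{137 \sqrt{-99}}{2} - -461872 = \frac{137 \cdot 3 i \sqrt{11}}{2} + 461872 = \frac{411 i \sqrt{11}}{2} + 461872 = 461872 + \frac{411 i \sqrt{11}}{2} \approx 4.6187 \cdot 10^{5} + 681.57 i$)
$\frac{C}{M{\left(u{\left(2 \right)},r{\left(30 \right)} \right)}} = \frac{461872 + \frac{411 i \sqrt{11}}{2}}{1 - 2} = \frac{461872 + \frac{411 i \sqrt{11}}{2}}{-1} = \left(461872 + \frac{411 i \sqrt{11}}{2}\right) \left(-1\right) = -461872 - \frac{411 i \sqrt{11}}{2}$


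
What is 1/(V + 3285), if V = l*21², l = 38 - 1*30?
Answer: 1/6813 ≈ 0.00014678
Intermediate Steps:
l = 8 (l = 38 - 30 = 8)
V = 3528 (V = 8*21² = 8*441 = 3528)
1/(V + 3285) = 1/(3528 + 3285) = 1/6813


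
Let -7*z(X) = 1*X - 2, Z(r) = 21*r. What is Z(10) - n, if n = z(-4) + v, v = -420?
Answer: 4404/7 ≈ 629.14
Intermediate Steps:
z(X) = 2/7 - X/7 (z(X) = -(1*X - 2)/7 = -(X - 2)/7 = -(-2 + X)/7 = 2/7 - X/7)
n = -2934/7 (n = (2/7 - ⅐*(-4)) - 420 = (2/7 + 4/7) - 420 = 6/7 - 420 = -2934/7 ≈ -419.14)
Z(10) - n = 21*10 - 1*(-2934/7) = 210 + 2934/7 = 4404/7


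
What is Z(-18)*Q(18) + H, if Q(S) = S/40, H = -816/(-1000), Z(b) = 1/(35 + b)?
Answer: 7161/8500 ≈ 0.84247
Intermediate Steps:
H = 102/125 (H = -816*(-1/1000) = 102/125 ≈ 0.81600)
Q(S) = S/40 (Q(S) = S*(1/40) = S/40)
Z(-18)*Q(18) + H = ((1/40)*18)/(35 - 18) + 102/125 = (9/20)/17 + 102/125 = (1/17)*(9/20) + 102/125 = 9/340 + 102/125 = 7161/8500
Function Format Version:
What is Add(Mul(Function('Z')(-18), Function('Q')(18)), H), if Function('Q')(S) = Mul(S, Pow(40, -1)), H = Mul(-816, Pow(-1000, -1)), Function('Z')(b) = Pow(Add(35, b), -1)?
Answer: Rational(7161, 8500) ≈ 0.84247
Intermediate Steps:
H = Rational(102, 125) (H = Mul(-816, Rational(-1, 1000)) = Rational(102, 125) ≈ 0.81600)
Function('Q')(S) = Mul(Rational(1, 40), S) (Function('Q')(S) = Mul(S, Rational(1, 40)) = Mul(Rational(1, 40), S))
Add(Mul(Function('Z')(-18), Function('Q')(18)), H) = Add(Mul(Pow(Add(35, -18), -1), Mul(Rational(1, 40), 18)), Rational(102, 125)) = Add(Mul(Pow(17, -1), Rational(9, 20)), Rational(102, 125)) = Add(Mul(Rational(1, 17), Rational(9, 20)), Rational(102, 125)) = Add(Rational(9, 340), Rational(102, 125)) = Rational(7161, 8500)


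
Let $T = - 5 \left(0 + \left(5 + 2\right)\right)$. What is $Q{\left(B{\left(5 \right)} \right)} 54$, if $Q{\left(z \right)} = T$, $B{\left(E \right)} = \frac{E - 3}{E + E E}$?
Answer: $-1890$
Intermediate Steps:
$T = -35$ ($T = - 5 \left(0 + 7\right) = \left(-5\right) 7 = -35$)
$B{\left(E \right)} = \frac{-3 + E}{E + E^{2}}$
$Q{\left(z \right)} = -35$
$Q{\left(B{\left(5 \right)} \right)} 54 = \left(-35\right) 54 = -1890$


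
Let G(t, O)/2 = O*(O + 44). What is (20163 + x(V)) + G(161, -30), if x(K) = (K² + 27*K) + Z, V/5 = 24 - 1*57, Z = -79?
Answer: 42014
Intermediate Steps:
G(t, O) = 2*O*(44 + O) (G(t, O) = 2*(O*(O + 44)) = 2*(O*(44 + O)) = 2*O*(44 + O))
V = -165 (V = 5*(24 - 1*57) = 5*(24 - 57) = 5*(-33) = -165)
x(K) = -79 + K² + 27*K (x(K) = (K² + 27*K) - 79 = -79 + K² + 27*K)
(20163 + x(V)) + G(161, -30) = (20163 + (-79 + (-165)² + 27*(-165))) + 2*(-30)*(44 - 30) = (20163 + (-79 + 27225 - 4455)) + 2*(-30)*14 = (20163 + 22691) - 840 = 42854 - 840 = 42014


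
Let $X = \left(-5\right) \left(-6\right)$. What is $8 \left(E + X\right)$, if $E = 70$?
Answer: $800$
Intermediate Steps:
$X = 30$
$8 \left(E + X\right) = 8 \left(70 + 30\right) = 8 \cdot 100 = 800$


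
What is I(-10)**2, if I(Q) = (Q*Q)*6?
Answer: 360000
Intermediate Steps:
I(Q) = 6*Q**2 (I(Q) = Q**2*6 = 6*Q**2)
I(-10)**2 = (6*(-10)**2)**2 = (6*100)**2 = 600**2 = 360000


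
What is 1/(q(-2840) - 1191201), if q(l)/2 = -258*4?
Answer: -1/1193265 ≈ -8.3804e-7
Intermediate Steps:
q(l) = -2064 (q(l) = 2*(-258*4) = 2*(-1032) = -2064)
1/(q(-2840) - 1191201) = 1/(-2064 - 1191201) = 1/(-1193265) = -1/1193265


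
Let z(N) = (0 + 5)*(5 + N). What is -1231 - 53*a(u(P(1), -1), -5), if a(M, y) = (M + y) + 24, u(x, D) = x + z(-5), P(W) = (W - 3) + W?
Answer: -2185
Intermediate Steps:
z(N) = 25 + 5*N (z(N) = 5*(5 + N) = 25 + 5*N)
P(W) = -3 + 2*W (P(W) = (-3 + W) + W = -3 + 2*W)
u(x, D) = x (u(x, D) = x + (25 + 5*(-5)) = x + (25 - 25) = x + 0 = x)
a(M, y) = 24 + M + y
-1231 - 53*a(u(P(1), -1), -5) = -1231 - 53*(24 + (-3 + 2*1) - 5) = -1231 - 53*(24 + (-3 + 2) - 5) = -1231 - 53*(24 - 1 - 5) = -1231 - 53*18 = -1231 - 1*954 = -1231 - 954 = -2185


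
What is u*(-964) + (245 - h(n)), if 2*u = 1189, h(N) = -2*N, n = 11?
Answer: -572831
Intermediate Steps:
u = 1189/2 (u = (½)*1189 = 1189/2 ≈ 594.50)
u*(-964) + (245 - h(n)) = (1189/2)*(-964) + (245 - (-2)*11) = -573098 + (245 - 1*(-22)) = -573098 + (245 + 22) = -573098 + 267 = -572831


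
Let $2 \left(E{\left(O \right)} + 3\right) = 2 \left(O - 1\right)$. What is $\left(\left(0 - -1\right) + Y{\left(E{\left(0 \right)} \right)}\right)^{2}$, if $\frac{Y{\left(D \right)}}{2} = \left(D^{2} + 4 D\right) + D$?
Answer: $49$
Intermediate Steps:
$E{\left(O \right)} = -4 + O$ ($E{\left(O \right)} = -3 + \frac{2 \left(O - 1\right)}{2} = -3 + \frac{2 \left(-1 + O\right)}{2} = -3 + \frac{-2 + 2 O}{2} = -3 + \left(-1 + O\right) = -4 + O$)
$Y{\left(D \right)} = 2 D^{2} + 10 D$ ($Y{\left(D \right)} = 2 \left(\left(D^{2} + 4 D\right) + D\right) = 2 \left(D^{2} + 5 D\right) = 2 D^{2} + 10 D$)
$\left(\left(0 - -1\right) + Y{\left(E{\left(0 \right)} \right)}\right)^{2} = \left(\left(0 - -1\right) + 2 \left(-4 + 0\right) \left(5 + \left(-4 + 0\right)\right)\right)^{2} = \left(\left(0 + \left(-4 + 5\right)\right) + 2 \left(-4\right) \left(5 - 4\right)\right)^{2} = \left(\left(0 + 1\right) + 2 \left(-4\right) 1\right)^{2} = \left(1 - 8\right)^{2} = \left(-7\right)^{2} = 49$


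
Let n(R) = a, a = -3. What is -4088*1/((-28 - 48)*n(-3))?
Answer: -1022/57 ≈ -17.930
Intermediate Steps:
n(R) = -3
-4088*1/((-28 - 48)*n(-3)) = -4088*(-1/(3*(-28 - 48))) = -4088/((-76*(-3))) = -4088/228 = -4088*1/228 = -1022/57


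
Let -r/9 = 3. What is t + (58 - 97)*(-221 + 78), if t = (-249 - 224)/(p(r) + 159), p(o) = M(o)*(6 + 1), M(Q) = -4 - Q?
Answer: 1784167/320 ≈ 5575.5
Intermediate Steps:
r = -27 (r = -9*3 = -27)
p(o) = -28 - 7*o (p(o) = (-4 - o)*(6 + 1) = (-4 - o)*7 = -28 - 7*o)
t = -473/320 (t = (-249 - 224)/((-28 - 7*(-27)) + 159) = -473/((-28 + 189) + 159) = -473/(161 + 159) = -473/320 ≈ -1.4781)
t + (58 - 97)*(-221 + 78) = -473/320 + (58 - 97)*(-221 + 78) = -473/320 - 39*(-143) = -473/320 + 5577 = 1784167/320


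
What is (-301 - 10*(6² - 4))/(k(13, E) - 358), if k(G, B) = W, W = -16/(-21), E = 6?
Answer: 13041/7502 ≈ 1.7383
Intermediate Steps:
W = 16/21 (W = -16*(-1/21) = 16/21 ≈ 0.76190)
k(G, B) = 16/21
(-301 - 10*(6² - 4))/(k(13, E) - 358) = (-301 - 10*(6² - 4))/(16/21 - 358) = (-301 - 10*(36 - 4))/(-7502/21) = (-301 - 10*32)*(-21/7502) = (-301 - 320)*(-21/7502) = -621*(-21/7502) = 13041/7502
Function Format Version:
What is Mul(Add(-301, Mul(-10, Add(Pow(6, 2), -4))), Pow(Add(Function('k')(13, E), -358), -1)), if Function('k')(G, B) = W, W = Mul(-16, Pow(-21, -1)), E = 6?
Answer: Rational(13041, 7502) ≈ 1.7383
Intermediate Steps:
W = Rational(16, 21) (W = Mul(-16, Rational(-1, 21)) = Rational(16, 21) ≈ 0.76190)
Function('k')(G, B) = Rational(16, 21)
Mul(Add(-301, Mul(-10, Add(Pow(6, 2), -4))), Pow(Add(Function('k')(13, E), -358), -1)) = Mul(Add(-301, Mul(-10, Add(Pow(6, 2), -4))), Pow(Add(Rational(16, 21), -358), -1)) = Mul(Add(-301, Mul(-10, Add(36, -4))), Pow(Rational(-7502, 21), -1)) = Mul(Add(-301, Mul(-10, 32)), Rational(-21, 7502)) = Mul(Add(-301, -320), Rational(-21, 7502)) = Mul(-621, Rational(-21, 7502)) = Rational(13041, 7502)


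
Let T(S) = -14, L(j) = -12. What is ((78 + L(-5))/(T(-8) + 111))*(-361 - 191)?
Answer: -36432/97 ≈ -375.59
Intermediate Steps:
((78 + L(-5))/(T(-8) + 111))*(-361 - 191) = ((78 - 12)/(-14 + 111))*(-361 - 191) = (66/97)*(-552) = -36432/97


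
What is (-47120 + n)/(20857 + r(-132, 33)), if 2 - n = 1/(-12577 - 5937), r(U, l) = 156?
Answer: -872342651/389034682 ≈ -2.2423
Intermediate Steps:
n = 37029/18514 (n = 2 - 1/(-12577 - 5937) = 2 - 1/(-18514) = 2 - 1*(-1/18514) = 2 + 1/18514 = 37029/18514 ≈ 2.0001)
(-47120 + n)/(20857 + r(-132, 33)) = (-47120 + 37029/18514)/(20857 + 156) = -872342651/18514/21013 = -872342651/18514*1/21013 = -872342651/389034682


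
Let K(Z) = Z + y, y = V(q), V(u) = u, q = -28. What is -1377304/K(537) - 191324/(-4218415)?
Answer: -5809942469244/2147173235 ≈ -2705.9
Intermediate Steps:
y = -28
K(Z) = -28 + Z (K(Z) = Z - 28 = -28 + Z)
-1377304/K(537) - 191324/(-4218415) = -1377304/(-28 + 537) - 191324/(-4218415) = -1377304/509 - 191324*(-1/4218415) = -1377304*1/509 + 191324/4218415 = -1377304/509 + 191324/4218415 = -5809942469244/2147173235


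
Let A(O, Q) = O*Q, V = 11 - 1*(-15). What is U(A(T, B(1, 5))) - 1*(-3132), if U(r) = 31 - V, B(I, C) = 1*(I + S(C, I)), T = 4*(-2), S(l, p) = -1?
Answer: 3137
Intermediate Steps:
V = 26 (V = 11 + 15 = 26)
T = -8
B(I, C) = -1 + I (B(I, C) = 1*(I - 1) = 1*(-1 + I) = -1 + I)
U(r) = 5 (U(r) = 31 - 1*26 = 31 - 26 = 5)
U(A(T, B(1, 5))) - 1*(-3132) = 5 - 1*(-3132) = 5 + 3132 = 3137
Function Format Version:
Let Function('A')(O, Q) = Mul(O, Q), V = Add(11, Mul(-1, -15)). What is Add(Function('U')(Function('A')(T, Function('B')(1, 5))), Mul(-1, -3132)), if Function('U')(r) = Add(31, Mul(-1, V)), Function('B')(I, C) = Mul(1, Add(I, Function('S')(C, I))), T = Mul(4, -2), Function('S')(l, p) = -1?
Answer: 3137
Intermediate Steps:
V = 26 (V = Add(11, 15) = 26)
T = -8
Function('B')(I, C) = Add(-1, I) (Function('B')(I, C) = Mul(1, Add(I, -1)) = Mul(1, Add(-1, I)) = Add(-1, I))
Function('U')(r) = 5 (Function('U')(r) = Add(31, Mul(-1, 26)) = Add(31, -26) = 5)
Add(Function('U')(Function('A')(T, Function('B')(1, 5))), Mul(-1, -3132)) = Add(5, Mul(-1, -3132)) = Add(5, 3132) = 3137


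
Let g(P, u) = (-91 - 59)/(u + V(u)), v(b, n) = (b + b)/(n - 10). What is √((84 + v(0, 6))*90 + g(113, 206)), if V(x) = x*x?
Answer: √381851256765/7107 ≈ 86.948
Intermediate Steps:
V(x) = x²
v(b, n) = 2*b/(-10 + n) (v(b, n) = (2*b)/(-10 + n) = 2*b/(-10 + n))
g(P, u) = -150/(u + u²) (g(P, u) = (-91 - 59)/(u + u²) = -150/(u + u²))
√((84 + v(0, 6))*90 + g(113, 206)) = √((84 + 2*0/(-10 + 6))*90 - 150/(206*(1 + 206))) = √((84 + 2*0/(-4))*90 - 150*1/206/207) = √((84 + 2*0*(-¼))*90 - 150*1/206*1/207) = √((84 + 0)*90 - 25/7107) = √(84*90 - 25/7107) = √(7560 - 25/7107) = √(53728895/7107) = √381851256765/7107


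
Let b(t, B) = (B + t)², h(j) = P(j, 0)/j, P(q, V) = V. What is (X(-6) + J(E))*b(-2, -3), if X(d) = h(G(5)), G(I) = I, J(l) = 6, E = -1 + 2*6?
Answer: 150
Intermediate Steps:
E = 11 (E = -1 + 12 = 11)
h(j) = 0 (h(j) = 0/j = 0)
X(d) = 0
(X(-6) + J(E))*b(-2, -3) = (0 + 6)*(-3 - 2)² = 6*(-5)² = 6*25 = 150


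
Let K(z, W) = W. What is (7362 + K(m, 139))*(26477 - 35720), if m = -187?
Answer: -69331743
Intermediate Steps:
(7362 + K(m, 139))*(26477 - 35720) = (7362 + 139)*(26477 - 35720) = 7501*(-9243) = -69331743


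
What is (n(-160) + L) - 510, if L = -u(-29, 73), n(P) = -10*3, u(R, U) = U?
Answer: -613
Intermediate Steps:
n(P) = -30
L = -73 (L = -1*73 = -73)
(n(-160) + L) - 510 = (-30 - 73) - 510 = -103 - 510 = -613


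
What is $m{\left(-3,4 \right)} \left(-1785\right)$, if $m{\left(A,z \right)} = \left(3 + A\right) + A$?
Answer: $5355$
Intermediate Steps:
$m{\left(A,z \right)} = 3 + 2 A$
$m{\left(-3,4 \right)} \left(-1785\right) = \left(3 + 2 \left(-3\right)\right) \left(-1785\right) = \left(3 - 6\right) \left(-1785\right) = \left(-3\right) \left(-1785\right) = 5355$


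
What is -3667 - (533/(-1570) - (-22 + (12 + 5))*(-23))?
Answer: -5576107/1570 ≈ -3551.7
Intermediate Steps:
-3667 - (533/(-1570) - (-22 + (12 + 5))*(-23)) = -3667 - (533*(-1/1570) - (-22 + 17)*(-23)) = -3667 - (-533/1570 - (-5)*(-23)) = -3667 - (-533/1570 - 1*115) = -3667 - (-533/1570 - 115) = -3667 - 1*(-181083/1570) = -3667 + 181083/1570 = -5576107/1570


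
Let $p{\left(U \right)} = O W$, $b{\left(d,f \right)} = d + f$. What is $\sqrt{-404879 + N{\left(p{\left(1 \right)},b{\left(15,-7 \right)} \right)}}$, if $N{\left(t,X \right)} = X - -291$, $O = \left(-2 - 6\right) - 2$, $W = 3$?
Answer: $2 i \sqrt{101145} \approx 636.07 i$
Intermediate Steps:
$O = -10$ ($O = \left(-2 - 6\right) - 2 = -8 - 2 = -10$)
$p{\left(U \right)} = -30$ ($p{\left(U \right)} = \left(-10\right) 3 = -30$)
$N{\left(t,X \right)} = 291 + X$ ($N{\left(t,X \right)} = X + 291 = 291 + X$)
$\sqrt{-404879 + N{\left(p{\left(1 \right)},b{\left(15,-7 \right)} \right)}} = \sqrt{-404879 + \left(291 + \left(15 - 7\right)\right)} = \sqrt{-404879 + \left(291 + 8\right)} = \sqrt{-404879 + 299} = \sqrt{-404580} = 2 i \sqrt{101145}$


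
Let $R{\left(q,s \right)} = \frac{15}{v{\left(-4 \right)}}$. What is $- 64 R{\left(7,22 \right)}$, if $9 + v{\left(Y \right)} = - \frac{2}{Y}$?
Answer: $\frac{1920}{17} \approx 112.94$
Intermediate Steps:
$v{\left(Y \right)} = -9 - \frac{2}{Y}$
$R{\left(q,s \right)} = - \frac{30}{17}$ ($R{\left(q,s \right)} = \frac{15}{-9 - \frac{2}{-4}} = \frac{15}{-9 - - \frac{1}{2}} = \frac{15}{-9 + \frac{1}{2}} = \frac{15}{- \frac{17}{2}} = 15 \left(- \frac{2}{17}\right) = - \frac{30}{17}$)
$- 64 R{\left(7,22 \right)} = \left(-64\right) \left(- \frac{30}{17}\right) = \frac{1920}{17}$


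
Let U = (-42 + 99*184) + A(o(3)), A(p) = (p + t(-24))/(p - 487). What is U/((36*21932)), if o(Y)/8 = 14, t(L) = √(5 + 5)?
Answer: 3407569/148041000 - √10/296082000 ≈ 0.023018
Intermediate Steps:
t(L) = √10
o(Y) = 112 (o(Y) = 8*14 = 112)
A(p) = (p + √10)/(-487 + p) (A(p) = (p + √10)/(p - 487) = (p + √10)/(-487 + p))
U = 6815138/375 - √10/375 (U = (-42 + 99*184) + (112 + √10)/(-487 + 112) = (-42 + 18216) + (112 + √10)/(-375) = 18174 - (112 + √10)/375 = 18174 + (-112/375 - √10/375) = 6815138/375 - √10/375 ≈ 18174.)
U/((36*21932)) = (6815138/375 - √10/375)/((36*21932)) = (6815138/375 - √10/375)/789552 = (6815138/375 - √10/375)*(1/789552) = 3407569/148041000 - √10/296082000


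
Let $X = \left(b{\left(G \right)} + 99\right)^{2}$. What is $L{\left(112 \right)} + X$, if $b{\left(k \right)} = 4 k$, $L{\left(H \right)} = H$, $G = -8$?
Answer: $4601$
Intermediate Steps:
$X = 4489$ ($X = \left(4 \left(-8\right) + 99\right)^{2} = \left(-32 + 99\right)^{2} = 67^{2} = 4489$)
$L{\left(112 \right)} + X = 112 + 4489 = 4601$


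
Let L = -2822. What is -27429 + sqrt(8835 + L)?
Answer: -27429 + sqrt(6013) ≈ -27351.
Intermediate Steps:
-27429 + sqrt(8835 + L) = -27429 + sqrt(8835 - 2822) = -27429 + sqrt(6013)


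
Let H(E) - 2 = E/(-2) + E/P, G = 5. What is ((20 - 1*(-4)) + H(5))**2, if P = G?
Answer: 2401/4 ≈ 600.25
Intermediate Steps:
P = 5
H(E) = 2 - 3*E/10 (H(E) = 2 + (E/(-2) + E/5) = 2 + (E*(-1/2) + E*(1/5)) = 2 + (-E/2 + E/5) = 2 - 3*E/10)
((20 - 1*(-4)) + H(5))**2 = ((20 - 1*(-4)) + (2 - 3/10*5))**2 = ((20 + 4) + (2 - 3/2))**2 = (24 + 1/2)**2 = (49/2)**2 = 2401/4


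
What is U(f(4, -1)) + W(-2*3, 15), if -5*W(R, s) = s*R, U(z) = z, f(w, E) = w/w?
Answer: 19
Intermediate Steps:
f(w, E) = 1
W(R, s) = -R*s/5 (W(R, s) = -s*R/5 = -R*s/5)
U(f(4, -1)) + W(-2*3, 15) = 1 - ⅕*(-2*3)*15 = 1 - ⅕*(-6)*15 = 1 + 18 = 19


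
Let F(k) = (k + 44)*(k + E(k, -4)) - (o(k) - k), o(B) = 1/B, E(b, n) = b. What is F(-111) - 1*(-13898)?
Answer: 3181372/111 ≈ 28661.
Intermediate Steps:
F(k) = k - 1/k + 2*k*(44 + k) (F(k) = (k + 44)*(k + k) - (1/k - k) = (44 + k)*(2*k) + (k - 1/k) = 2*k*(44 + k) + (k - 1/k) = k - 1/k + 2*k*(44 + k))
F(-111) - 1*(-13898) = (-1 + (-111)²*(89 + 2*(-111)))/(-111) - 1*(-13898) = -(-1 + 12321*(89 - 222))/111 + 13898 = -(-1 + 12321*(-133))/111 + 13898 = -(-1 - 1638693)/111 + 13898 = -1/111*(-1638694) + 13898 = 1638694/111 + 13898 = 3181372/111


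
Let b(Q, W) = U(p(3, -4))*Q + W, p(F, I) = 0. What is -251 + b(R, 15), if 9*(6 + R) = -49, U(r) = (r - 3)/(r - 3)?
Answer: -2227/9 ≈ -247.44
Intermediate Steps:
U(r) = 1 (U(r) = (-3 + r)/(-3 + r) = 1)
R = -103/9 (R = -6 + (⅑)*(-49) = -6 - 49/9 = -103/9 ≈ -11.444)
b(Q, W) = Q + W (b(Q, W) = 1*Q + W = Q + W)
-251 + b(R, 15) = -251 + (-103/9 + 15) = -251 + 32/9 = -2227/9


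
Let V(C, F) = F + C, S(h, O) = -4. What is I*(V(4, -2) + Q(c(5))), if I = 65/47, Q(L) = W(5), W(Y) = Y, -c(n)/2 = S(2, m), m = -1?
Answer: 455/47 ≈ 9.6808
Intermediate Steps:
c(n) = 8 (c(n) = -2*(-4) = 8)
Q(L) = 5
V(C, F) = C + F
I = 65/47 (I = 65*(1/47) = 65/47 ≈ 1.3830)
I*(V(4, -2) + Q(c(5))) = 65*((4 - 2) + 5)/47 = 65*(2 + 5)/47 = (65/47)*7 = 455/47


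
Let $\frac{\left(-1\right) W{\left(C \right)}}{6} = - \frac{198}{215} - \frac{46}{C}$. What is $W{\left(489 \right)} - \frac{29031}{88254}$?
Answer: $\frac{5939376767}{1030953810} \approx 5.761$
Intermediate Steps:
$W{\left(C \right)} = \frac{1188}{215} + \frac{276}{C}$ ($W{\left(C \right)} = - 6 \left(- \frac{198}{215} - \frac{46}{C}\right) = \frac{1188}{215} + \frac{276}{C}$)
$W{\left(489 \right)} - \frac{29031}{88254} = \left(\frac{1188}{215} + \frac{276}{489}\right) - \frac{29031}{88254} = \left(\frac{1188}{215} + 276 \cdot \frac{1}{489}\right) - \frac{9677}{29418} = \left(\frac{1188}{215} + \frac{92}{163}\right) - \frac{9677}{29418} = \frac{213424}{35045} - \frac{9677}{29418} = \frac{5939376767}{1030953810}$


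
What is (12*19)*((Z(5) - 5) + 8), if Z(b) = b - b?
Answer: 684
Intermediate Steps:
Z(b) = 0
(12*19)*((Z(5) - 5) + 8) = (12*19)*((0 - 5) + 8) = 228*(-5 + 8) = 228*3 = 684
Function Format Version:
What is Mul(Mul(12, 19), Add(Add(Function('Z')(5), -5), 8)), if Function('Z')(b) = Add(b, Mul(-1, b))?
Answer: 684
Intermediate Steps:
Function('Z')(b) = 0
Mul(Mul(12, 19), Add(Add(Function('Z')(5), -5), 8)) = Mul(Mul(12, 19), Add(Add(0, -5), 8)) = Mul(228, Add(-5, 8)) = Mul(228, 3) = 684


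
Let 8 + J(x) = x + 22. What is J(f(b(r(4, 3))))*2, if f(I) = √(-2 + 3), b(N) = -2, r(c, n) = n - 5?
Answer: 30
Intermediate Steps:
r(c, n) = -5 + n
f(I) = 1 (f(I) = √1 = 1)
J(x) = 14 + x (J(x) = -8 + (x + 22) = -8 + (22 + x) = 14 + x)
J(f(b(r(4, 3))))*2 = (14 + 1)*2 = 15*2 = 30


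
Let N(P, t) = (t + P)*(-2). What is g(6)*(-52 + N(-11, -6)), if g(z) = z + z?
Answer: -216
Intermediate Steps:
N(P, t) = -2*P - 2*t (N(P, t) = (P + t)*(-2) = -2*P - 2*t)
g(z) = 2*z
g(6)*(-52 + N(-11, -6)) = (2*6)*(-52 + (-2*(-11) - 2*(-6))) = 12*(-52 + (22 + 12)) = 12*(-52 + 34) = 12*(-18) = -216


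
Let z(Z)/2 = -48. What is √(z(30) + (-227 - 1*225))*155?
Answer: 310*I*√137 ≈ 3628.5*I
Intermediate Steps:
z(Z) = -96 (z(Z) = 2*(-48) = -96)
√(z(30) + (-227 - 1*225))*155 = √(-96 + (-227 - 1*225))*155 = √(-96 + (-227 - 225))*155 = √(-96 - 452)*155 = √(-548)*155 = (2*I*√137)*155 = 310*I*√137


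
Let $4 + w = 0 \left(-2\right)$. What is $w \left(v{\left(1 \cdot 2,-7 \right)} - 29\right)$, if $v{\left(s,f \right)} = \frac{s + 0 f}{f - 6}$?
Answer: $\frac{1516}{13} \approx 116.62$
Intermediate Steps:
$v{\left(s,f \right)} = \frac{s}{-6 + f}$ ($v{\left(s,f \right)} = \frac{s + 0}{-6 + f} = \frac{s}{-6 + f}$)
$w = -4$ ($w = -4 + 0 \left(-2\right) = -4 + 0 = -4$)
$w \left(v{\left(1 \cdot 2,-7 \right)} - 29\right) = - 4 \left(\frac{1 \cdot 2}{-6 - 7} - 29\right) = - 4 \left(\frac{2}{-13} - 29\right) = - 4 \left(2 \left(- \frac{1}{13}\right) - 29\right) = - 4 \left(- \frac{2}{13} - 29\right) = \left(-4\right) \left(- \frac{379}{13}\right) = \frac{1516}{13}$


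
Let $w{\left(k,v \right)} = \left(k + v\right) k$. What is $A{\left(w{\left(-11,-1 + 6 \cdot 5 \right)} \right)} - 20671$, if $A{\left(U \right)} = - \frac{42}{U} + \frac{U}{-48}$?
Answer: $- \frac{5455999}{264} \approx -20667.0$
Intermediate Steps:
$w{\left(k,v \right)} = k \left(k + v\right)$
$A{\left(U \right)} = - \frac{42}{U} - \frac{U}{48}$ ($A{\left(U \right)} = - \frac{42}{U} + U \left(- \frac{1}{48}\right) = - \frac{42}{U} - \frac{U}{48}$)
$A{\left(w{\left(-11,-1 + 6 \cdot 5 \right)} \right)} - 20671 = \left(- \frac{42}{\left(-11\right) \left(-11 + \left(-1 + 6 \cdot 5\right)\right)} - \frac{\left(-11\right) \left(-11 + \left(-1 + 6 \cdot 5\right)\right)}{48}\right) - 20671 = \left(- \frac{42}{\left(-11\right) \left(-11 + \left(-1 + 30\right)\right)} - \frac{\left(-11\right) \left(-11 + \left(-1 + 30\right)\right)}{48}\right) - 20671 = \left(- \frac{42}{\left(-11\right) \left(-11 + 29\right)} - \frac{\left(-11\right) \left(-11 + 29\right)}{48}\right) - 20671 = \left(- \frac{42}{\left(-11\right) 18} - \frac{\left(-11\right) 18}{48}\right) - 20671 = \left(- \frac{42}{-198} - - \frac{33}{8}\right) - 20671 = \left(\left(-42\right) \left(- \frac{1}{198}\right) + \frac{33}{8}\right) - 20671 = \left(\frac{7}{33} + \frac{33}{8}\right) - 20671 = \frac{1145}{264} - 20671 = - \frac{5455999}{264}$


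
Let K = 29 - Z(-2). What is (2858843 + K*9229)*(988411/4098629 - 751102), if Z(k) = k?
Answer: -9681664480327171674/4098629 ≈ -2.3622e+12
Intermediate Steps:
K = 31 (K = 29 - 1*(-2) = 29 + 2 = 31)
(2858843 + K*9229)*(988411/4098629 - 751102) = (2858843 + 31*9229)*(988411/4098629 - 751102) = (2858843 + 286099)*(988411*(1/4098629) - 751102) = 3144942*(988411/4098629 - 751102) = 3144942*(-3078487450747/4098629) = -9681664480327171674/4098629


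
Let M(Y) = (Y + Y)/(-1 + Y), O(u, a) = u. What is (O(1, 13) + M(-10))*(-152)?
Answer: -4712/11 ≈ -428.36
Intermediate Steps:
M(Y) = 2*Y/(-1 + Y) (M(Y) = (2*Y)/(-1 + Y) = 2*Y/(-1 + Y))
(O(1, 13) + M(-10))*(-152) = (1 + 2*(-10)/(-1 - 10))*(-152) = (1 + 2*(-10)/(-11))*(-152) = (1 + 2*(-10)*(-1/11))*(-152) = (1 + 20/11)*(-152) = (31/11)*(-152) = -4712/11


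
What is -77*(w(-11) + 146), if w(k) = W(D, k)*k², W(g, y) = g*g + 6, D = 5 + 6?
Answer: -1194501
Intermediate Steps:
D = 11
W(g, y) = 6 + g² (W(g, y) = g² + 6 = 6 + g²)
w(k) = 127*k² (w(k) = (6 + 11²)*k² = (6 + 121)*k² = 127*k²)
-77*(w(-11) + 146) = -77*(127*(-11)² + 146) = -77*(127*121 + 146) = -77*(15367 + 146) = -77*15513 = -1194501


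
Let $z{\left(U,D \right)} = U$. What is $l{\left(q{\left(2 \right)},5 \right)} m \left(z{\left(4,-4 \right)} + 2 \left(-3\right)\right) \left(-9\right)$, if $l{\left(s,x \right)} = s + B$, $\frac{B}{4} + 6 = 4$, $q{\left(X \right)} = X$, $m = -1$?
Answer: $108$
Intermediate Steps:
$B = -8$ ($B = -24 + 4 \cdot 4 = -24 + 16 = -8$)
$l{\left(s,x \right)} = -8 + s$ ($l{\left(s,x \right)} = s - 8 = -8 + s$)
$l{\left(q{\left(2 \right)},5 \right)} m \left(z{\left(4,-4 \right)} + 2 \left(-3\right)\right) \left(-9\right) = \left(-8 + 2\right) \left(-1\right) \left(4 + 2 \left(-3\right)\right) \left(-9\right) = \left(-6\right) \left(-1\right) \left(4 - 6\right) \left(-9\right) = 6 \left(-2\right) \left(-9\right) = \left(-12\right) \left(-9\right) = 108$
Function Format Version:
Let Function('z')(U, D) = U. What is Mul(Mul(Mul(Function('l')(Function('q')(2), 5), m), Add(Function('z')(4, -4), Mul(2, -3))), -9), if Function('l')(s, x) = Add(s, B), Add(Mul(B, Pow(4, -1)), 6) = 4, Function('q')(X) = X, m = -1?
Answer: 108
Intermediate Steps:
B = -8 (B = Add(-24, Mul(4, 4)) = Add(-24, 16) = -8)
Function('l')(s, x) = Add(-8, s) (Function('l')(s, x) = Add(s, -8) = Add(-8, s))
Mul(Mul(Mul(Function('l')(Function('q')(2), 5), m), Add(Function('z')(4, -4), Mul(2, -3))), -9) = Mul(Mul(Mul(Add(-8, 2), -1), Add(4, Mul(2, -3))), -9) = Mul(Mul(Mul(-6, -1), Add(4, -6)), -9) = Mul(Mul(6, -2), -9) = Mul(-12, -9) = 108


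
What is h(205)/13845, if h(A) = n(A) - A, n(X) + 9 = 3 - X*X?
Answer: -42236/13845 ≈ -3.0506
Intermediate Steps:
n(X) = -6 - X² (n(X) = -9 + (3 - X*X) = -9 + (3 - X²) = -6 - X²)
h(A) = -6 - A - A² (h(A) = (-6 - A²) - A = -6 - A - A²)
h(205)/13845 = (-6 - 1*205 - 1*205²)/13845 = (-6 - 205 - 1*42025)*(1/13845) = (-6 - 205 - 42025)*(1/13845) = -42236*1/13845 = -42236/13845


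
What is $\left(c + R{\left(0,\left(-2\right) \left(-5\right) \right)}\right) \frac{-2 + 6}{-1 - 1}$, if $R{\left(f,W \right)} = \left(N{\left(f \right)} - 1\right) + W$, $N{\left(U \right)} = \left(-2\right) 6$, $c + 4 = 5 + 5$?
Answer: $-6$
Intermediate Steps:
$c = 6$ ($c = -4 + \left(5 + 5\right) = -4 + 10 = 6$)
$N{\left(U \right)} = -12$
$R{\left(f,W \right)} = -13 + W$ ($R{\left(f,W \right)} = \left(-12 - 1\right) + W = -13 + W$)
$\left(c + R{\left(0,\left(-2\right) \left(-5\right) \right)}\right) \frac{-2 + 6}{-1 - 1} = \left(6 - 3\right) \frac{-2 + 6}{-1 - 1} = \left(6 + \left(-13 + 10\right)\right) \frac{4}{-2} = \left(6 - 3\right) 4 \left(- \frac{1}{2}\right) = 3 \left(-2\right) = -6$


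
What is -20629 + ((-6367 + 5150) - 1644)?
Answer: -23490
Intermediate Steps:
-20629 + ((-6367 + 5150) - 1644) = -20629 + (-1217 - 1644) = -20629 - 2861 = -23490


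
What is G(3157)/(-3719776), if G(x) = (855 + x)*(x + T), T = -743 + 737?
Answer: -3160453/929944 ≈ -3.3985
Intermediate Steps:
T = -6
G(x) = (-6 + x)*(855 + x) (G(x) = (855 + x)*(x - 6) = (855 + x)*(-6 + x) = (-6 + x)*(855 + x))
G(3157)/(-3719776) = (-5130 + 3157**2 + 849*3157)/(-3719776) = (-5130 + 9966649 + 2680293)*(-1/3719776) = 12641812*(-1/3719776) = -3160453/929944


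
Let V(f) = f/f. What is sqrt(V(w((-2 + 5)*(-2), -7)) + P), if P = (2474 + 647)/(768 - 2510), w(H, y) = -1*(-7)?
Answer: I*sqrt(2402218)/1742 ≈ 0.88973*I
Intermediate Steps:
w(H, y) = 7
P = -3121/1742 (P = 3121/(-1742) = 3121*(-1/1742) = -3121/1742 ≈ -1.7916)
V(f) = 1
sqrt(V(w((-2 + 5)*(-2), -7)) + P) = sqrt(1 - 3121/1742) = sqrt(-1379/1742) = I*sqrt(2402218)/1742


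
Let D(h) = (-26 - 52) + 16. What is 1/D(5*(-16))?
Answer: -1/62 ≈ -0.016129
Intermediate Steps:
D(h) = -62 (D(h) = -78 + 16 = -62)
1/D(5*(-16)) = 1/(-62) = -1/62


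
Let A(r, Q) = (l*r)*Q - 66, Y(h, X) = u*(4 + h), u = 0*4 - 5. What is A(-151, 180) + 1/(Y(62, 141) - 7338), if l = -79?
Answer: 16464376871/7668 ≈ 2.1472e+6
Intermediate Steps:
u = -5 (u = 0 - 5 = -5)
Y(h, X) = -20 - 5*h (Y(h, X) = -5*(4 + h) = -20 - 5*h)
A(r, Q) = -66 - 79*Q*r (A(r, Q) = (-79*r)*Q - 66 = -79*Q*r - 66 = -66 - 79*Q*r)
A(-151, 180) + 1/(Y(62, 141) - 7338) = (-66 - 79*180*(-151)) + 1/((-20 - 5*62) - 7338) = (-66 + 2147220) + 1/((-20 - 310) - 7338) = 2147154 + 1/(-330 - 7338) = 2147154 + 1/(-7668) = 2147154 - 1/7668 = 16464376871/7668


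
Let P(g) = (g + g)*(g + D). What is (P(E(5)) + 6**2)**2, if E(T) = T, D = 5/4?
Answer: 38809/4 ≈ 9702.3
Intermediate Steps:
D = 5/4 (D = 5*(1/4) = 5/4 ≈ 1.2500)
P(g) = 2*g*(5/4 + g) (P(g) = (g + g)*(g + 5/4) = (2*g)*(5/4 + g) = 2*g*(5/4 + g))
(P(E(5)) + 6**2)**2 = ((1/2)*5*(5 + 4*5) + 6**2)**2 = ((1/2)*5*(5 + 20) + 36)**2 = ((1/2)*5*25 + 36)**2 = (125/2 + 36)**2 = (197/2)**2 = 38809/4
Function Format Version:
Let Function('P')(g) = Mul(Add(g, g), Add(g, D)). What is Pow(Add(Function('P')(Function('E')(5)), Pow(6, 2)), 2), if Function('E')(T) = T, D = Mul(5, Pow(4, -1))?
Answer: Rational(38809, 4) ≈ 9702.3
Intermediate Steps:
D = Rational(5, 4) (D = Mul(5, Rational(1, 4)) = Rational(5, 4) ≈ 1.2500)
Function('P')(g) = Mul(2, g, Add(Rational(5, 4), g)) (Function('P')(g) = Mul(Add(g, g), Add(g, Rational(5, 4))) = Mul(Mul(2, g), Add(Rational(5, 4), g)) = Mul(2, g, Add(Rational(5, 4), g)))
Pow(Add(Function('P')(Function('E')(5)), Pow(6, 2)), 2) = Pow(Add(Mul(Rational(1, 2), 5, Add(5, Mul(4, 5))), Pow(6, 2)), 2) = Pow(Add(Mul(Rational(1, 2), 5, Add(5, 20)), 36), 2) = Pow(Add(Mul(Rational(1, 2), 5, 25), 36), 2) = Pow(Add(Rational(125, 2), 36), 2) = Pow(Rational(197, 2), 2) = Rational(38809, 4)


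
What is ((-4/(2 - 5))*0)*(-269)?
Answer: 0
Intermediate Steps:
((-4/(2 - 5))*0)*(-269) = ((-4/(-3))*0)*(-269) = (-⅓*(-4)*0)*(-269) = ((4/3)*0)*(-269) = 0*(-269) = 0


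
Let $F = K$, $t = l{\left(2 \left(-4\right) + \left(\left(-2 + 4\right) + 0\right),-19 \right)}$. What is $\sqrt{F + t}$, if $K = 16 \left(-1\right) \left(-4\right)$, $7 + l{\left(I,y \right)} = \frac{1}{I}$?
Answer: $\frac{\sqrt{2046}}{6} \approx 7.5388$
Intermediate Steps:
$l{\left(I,y \right)} = -7 + \frac{1}{I}$
$t = - \frac{43}{6}$ ($t = -7 + \frac{1}{2 \left(-4\right) + \left(\left(-2 + 4\right) + 0\right)} = -7 + \frac{1}{-8 + \left(2 + 0\right)} = -7 + \frac{1}{-8 + 2} = -7 + \frac{1}{-6} = -7 - \frac{1}{6} = - \frac{43}{6} \approx -7.1667$)
$K = 64$ ($K = \left(-16\right) \left(-4\right) = 64$)
$F = 64$
$\sqrt{F + t} = \sqrt{64 - \frac{43}{6}} = \sqrt{\frac{341}{6}} = \frac{\sqrt{2046}}{6}$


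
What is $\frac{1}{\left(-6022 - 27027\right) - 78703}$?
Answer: $- \frac{1}{111752} \approx -8.9484 \cdot 10^{-6}$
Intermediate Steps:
$\frac{1}{\left(-6022 - 27027\right) - 78703} = \frac{1}{-33049 - 78703} = \frac{1}{-111752} = - \frac{1}{111752}$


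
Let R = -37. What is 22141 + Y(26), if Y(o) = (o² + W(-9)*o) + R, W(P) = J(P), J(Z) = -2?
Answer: 22728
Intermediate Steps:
W(P) = -2
Y(o) = -37 + o² - 2*o (Y(o) = (o² - 2*o) - 37 = -37 + o² - 2*o)
22141 + Y(26) = 22141 + (-37 + 26² - 2*26) = 22141 + (-37 + 676 - 52) = 22141 + 587 = 22728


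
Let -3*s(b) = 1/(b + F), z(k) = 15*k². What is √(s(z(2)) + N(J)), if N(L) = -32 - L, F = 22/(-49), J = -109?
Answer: √5900274786/8754 ≈ 8.7746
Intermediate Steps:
F = -22/49 (F = 22*(-1/49) = -22/49 ≈ -0.44898)
s(b) = -1/(3*(-22/49 + b)) (s(b) = -1/(3*(b - 22/49)) = -1/(3*(-22/49 + b)))
√(s(z(2)) + N(J)) = √(-49/(-66 + 147*(15*2²)) + (-32 - 1*(-109))) = √(-49/(-66 + 147*(15*4)) + (-32 + 109)) = √(-49/(-66 + 147*60) + 77) = √(-49/(-66 + 8820) + 77) = √(-49/8754 + 77) = √(674009/8754) = √5900274786/8754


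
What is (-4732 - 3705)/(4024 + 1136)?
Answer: -8437/5160 ≈ -1.6351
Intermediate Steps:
(-4732 - 3705)/(4024 + 1136) = -8437/5160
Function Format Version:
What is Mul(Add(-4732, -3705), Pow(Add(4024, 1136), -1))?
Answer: Rational(-8437, 5160) ≈ -1.6351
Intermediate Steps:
Mul(Add(-4732, -3705), Pow(Add(4024, 1136), -1)) = Mul(-8437, Pow(5160, -1)) = Mul(-8437, Rational(1, 5160)) = Rational(-8437, 5160)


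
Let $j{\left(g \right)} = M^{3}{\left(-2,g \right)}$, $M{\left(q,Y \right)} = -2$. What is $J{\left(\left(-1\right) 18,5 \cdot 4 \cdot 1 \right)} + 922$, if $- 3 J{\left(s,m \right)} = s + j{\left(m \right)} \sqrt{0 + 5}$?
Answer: $928 + \frac{8 \sqrt{5}}{3} \approx 933.96$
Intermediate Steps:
$j{\left(g \right)} = -8$ ($j{\left(g \right)} = \left(-2\right)^{3} = -8$)
$J{\left(s,m \right)} = - \frac{s}{3} + \frac{8 \sqrt{5}}{3}$ ($J{\left(s,m \right)} = - \frac{s - 8 \sqrt{0 + 5}}{3} = - \frac{s - 8 \sqrt{5}}{3} = - \frac{s}{3} + \frac{8 \sqrt{5}}{3}$)
$J{\left(\left(-1\right) 18,5 \cdot 4 \cdot 1 \right)} + 922 = \left(- \frac{\left(-1\right) 18}{3} + \frac{8 \sqrt{5}}{3}\right) + 922 = \left(\left(- \frac{1}{3}\right) \left(-18\right) + \frac{8 \sqrt{5}}{3}\right) + 922 = \left(6 + \frac{8 \sqrt{5}}{3}\right) + 922 = 928 + \frac{8 \sqrt{5}}{3}$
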